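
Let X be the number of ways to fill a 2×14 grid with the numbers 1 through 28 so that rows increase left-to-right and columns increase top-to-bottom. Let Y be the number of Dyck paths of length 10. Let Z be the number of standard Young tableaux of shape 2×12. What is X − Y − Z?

2466386

Standard Young tableaux of shape 2×n are counted by C_n; here n = 14. So X = C_14 = 2674440.
Paths of 5 up- and 5 down-steps that never dip below the axis are Dyck paths; their count is C_5. So Y = C_5 = 42.
Standard Young tableaux of shape 2×n are counted by C_n; here n = 12. So Z = C_12 = 208012.
X − Y − Z = 2674440 − 42 − 208012 = 2466386.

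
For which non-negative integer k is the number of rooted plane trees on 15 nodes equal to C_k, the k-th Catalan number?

Rooted ordered (plane) trees on m nodes have m−1 edges and are counted by C_{m−1}; m = 15 gives C_14.

14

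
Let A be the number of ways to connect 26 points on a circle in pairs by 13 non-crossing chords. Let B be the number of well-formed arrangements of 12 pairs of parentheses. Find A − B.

534888

Non-crossing perfect matchings of 2n points on a circle are counted by C_n; with 26 points, n = 13. So A = C_13 = 742900.
A balanced arrangement of 12 bracket pairs is a Dyck word of semilength 12, so the count is C_12. So B = C_12 = 208012.
A − B = 742900 − 208012 = 534888.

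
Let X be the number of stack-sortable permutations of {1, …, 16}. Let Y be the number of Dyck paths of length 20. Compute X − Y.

Stack-sortable permutations are exactly the 231-avoiding ones, counted by C_n; here n = 16. So X = C_16 = 35357670.
Paths of 10 up- and 10 down-steps that never dip below the axis are Dyck paths; their count is C_10. So Y = C_10 = 16796.
X − Y = 35357670 − 16796 = 35340874.

35340874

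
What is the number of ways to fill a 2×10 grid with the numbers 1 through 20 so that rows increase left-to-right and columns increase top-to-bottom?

16796

Standard Young tableaux of shape 2×n are counted by C_n; here n = 10.
C_10 = C_9 · 2(2·9+1)/(9+2) = 4862 · 38/11 = 16796.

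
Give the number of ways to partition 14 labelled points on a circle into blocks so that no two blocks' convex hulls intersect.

2674440

Non-crossing partitions of an n-element set are counted by C_n; here n = 14.
C_14 = C_13 · 2(2·13+1)/(13+2) = 742900 · 54/15 = 2674440.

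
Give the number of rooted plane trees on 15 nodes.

2674440

A rooted plane tree on 15 nodes has 14 edges, and such trees are counted by C_14.
C_14 = C(28,14)/15 = 40116600/15 = 2674440.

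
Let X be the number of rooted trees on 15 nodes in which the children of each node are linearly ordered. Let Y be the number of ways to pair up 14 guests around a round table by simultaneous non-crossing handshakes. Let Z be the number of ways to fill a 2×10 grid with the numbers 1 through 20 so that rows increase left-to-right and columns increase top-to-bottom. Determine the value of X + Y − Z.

2658073

A rooted plane tree on 15 nodes has 14 edges, and such trees are counted by C_14. So X = C_14 = 2674440.
Non-crossing handshake pairings of 2n people are counted by C_n; 14 people gives n = 7. So Y = C_7 = 429.
By the hook-length formula (or a Dyck-path bijection), SYT of shape 2×10 number C_10. So Z = C_10 = 16796.
X + Y − Z = 2674440 + 429 − 16796 = 2658073.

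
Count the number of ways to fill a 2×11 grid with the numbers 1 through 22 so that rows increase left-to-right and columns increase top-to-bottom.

58786

Standard Young tableaux of shape 2×n are counted by C_n; here n = 11.
C_11 = C(22,11)/12 = 705432/12 = 58786.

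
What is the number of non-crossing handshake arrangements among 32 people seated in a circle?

35357670

With 32 = 2·16 people, non-crossing handshake pairings are non-crossing perfect matchings on a circle, counted by C_16.
C_16 = C(32,16)/17 = 601080390/17 = 35357670.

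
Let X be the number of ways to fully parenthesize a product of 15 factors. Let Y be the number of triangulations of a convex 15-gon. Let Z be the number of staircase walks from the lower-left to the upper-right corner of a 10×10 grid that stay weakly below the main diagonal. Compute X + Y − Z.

Parenthesizations of m factors correspond to full binary trees with m leaves, counted by C_{m−1}; m = 15 gives C_14. So X = C_14 = 2674440.
Triangulations of a convex m-gon are counted by C_{m−2}; with m = 15 this is C_13. So Y = C_13 = 742900.
Sub-diagonal monotone paths from (0,0) to (10,10) biject with Dyck paths of semilength 10, giving C_10. So Z = C_10 = 16796.
X + Y − Z = 2674440 + 742900 − 16796 = 3400544.

3400544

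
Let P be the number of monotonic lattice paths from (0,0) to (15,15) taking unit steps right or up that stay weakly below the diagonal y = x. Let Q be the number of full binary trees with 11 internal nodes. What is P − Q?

Monotone paths in an n×n grid that stay weakly below the diagonal are counted by C_n; here n = 15. So P = C_15 = 9694845.
Full binary trees with n internal nodes are counted by C_n; here n = 11. So Q = C_11 = 58786.
P − Q = 9694845 − 58786 = 9636059.

9636059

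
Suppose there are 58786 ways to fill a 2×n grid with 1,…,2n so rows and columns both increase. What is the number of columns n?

Standard Young tableaux of shape 2×n are counted by C_n. The Catalan number equal to 58786 is C_11.

11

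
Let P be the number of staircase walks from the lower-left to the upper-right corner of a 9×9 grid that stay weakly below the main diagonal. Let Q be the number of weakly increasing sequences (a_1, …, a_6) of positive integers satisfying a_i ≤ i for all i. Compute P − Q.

Monotone paths in an n×n grid that stay weakly below the diagonal are counted by C_n; here n = 9. So P = C_9 = 4862.
Such sub-staircase sequences of length n are counted by C_n; here n = 6. So Q = C_6 = 132.
P − Q = 4862 − 132 = 4730.

4730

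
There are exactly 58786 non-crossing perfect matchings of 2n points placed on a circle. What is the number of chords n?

Non-crossing pairings of 2n points on a circle are counted by C_n. The Catalan number equal to 58786 is C_11.

11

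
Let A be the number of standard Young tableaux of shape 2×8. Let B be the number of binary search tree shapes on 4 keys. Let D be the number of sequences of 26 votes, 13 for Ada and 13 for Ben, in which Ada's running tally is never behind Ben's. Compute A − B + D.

By the hook-length formula (or a Dyck-path bijection), SYT of shape 2×8 number C_8. So A = C_8 = 1430.
Binary trees (left/right distinguished) on n nodes are counted by C_n; here n = 4. So B = C_4 = 14.
Reading a vote for the leader as '(' and for the other as ')' turns such a sequence into a balanced string of 13 pairs, so the count is C_13. So D = C_13 = 742900.
A − B + D = 1430 − 14 + 742900 = 744316.

744316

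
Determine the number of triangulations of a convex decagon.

1430

A convex 10-gon is triangulated into 8 triangles, and the number of such triangulations is the Catalan number C_{10−2} = C_8.
C_8 = 1430.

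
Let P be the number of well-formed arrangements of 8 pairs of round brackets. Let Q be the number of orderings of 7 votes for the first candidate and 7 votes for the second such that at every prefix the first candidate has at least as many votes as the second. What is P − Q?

Balanced strings of n pairs of brackets are counted by C_n; here n = 8. So P = C_8 = 1430.
Ballot sequences with n votes each where one side never trails are Dyck words, counted by C_n; here n = 7. So Q = C_7 = 429.
P − Q = 1430 − 429 = 1001.

1001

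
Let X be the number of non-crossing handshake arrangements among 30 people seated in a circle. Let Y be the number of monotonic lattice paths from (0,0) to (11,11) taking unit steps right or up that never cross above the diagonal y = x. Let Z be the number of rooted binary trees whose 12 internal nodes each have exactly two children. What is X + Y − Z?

With 30 = 2·15 people, non-crossing handshake pairings are non-crossing perfect matchings on a circle, counted by C_15. So X = C_15 = 9694845.
Sub-diagonal monotone paths from (0,0) to (11,11) biject with Dyck paths of semilength 11, giving C_11. So Y = C_11 = 58786.
Full binary trees with n internal nodes are counted by C_n; here n = 12. So Z = C_12 = 208012.
X + Y − Z = 9694845 + 58786 − 208012 = 9545619.

9545619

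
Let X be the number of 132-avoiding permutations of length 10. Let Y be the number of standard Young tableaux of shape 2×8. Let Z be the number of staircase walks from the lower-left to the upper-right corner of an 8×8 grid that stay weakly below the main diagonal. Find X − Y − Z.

Permutations of [n] avoiding any single length-3 pattern are counted by C_n; here n = 10. So X = C_10 = 16796.
By the hook-length formula (or a Dyck-path bijection), SYT of shape 2×8 number C_8. So Y = C_8 = 1430.
Sub-diagonal monotone paths from (0,0) to (8,8) biject with Dyck paths of semilength 8, giving C_8. So Z = C_8 = 1430.
X − Y − Z = 16796 − 1430 − 1430 = 13936.

13936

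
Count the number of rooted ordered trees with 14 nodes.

742900

A rooted plane tree on 14 nodes has 13 edges, and such trees are counted by C_13.
C_13 = 742900.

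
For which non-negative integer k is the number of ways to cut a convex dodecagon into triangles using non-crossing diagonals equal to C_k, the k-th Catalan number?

A convex 12-gon is triangulated into 10 triangles, and the number of such triangulations is the Catalan number C_{12−2} = C_10.

10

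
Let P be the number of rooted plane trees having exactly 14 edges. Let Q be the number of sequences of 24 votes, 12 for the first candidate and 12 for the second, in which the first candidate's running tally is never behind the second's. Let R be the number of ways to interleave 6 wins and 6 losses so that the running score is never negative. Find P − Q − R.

Rooted ordered trees with n edges are counted by C_n; here n = 14. So P = C_14 = 2674440.
Reading a vote for the leader as '(' and for the other as ')' turns such a sequence into a balanced string of 12 pairs, so the count is C_12. So Q = C_12 = 208012.
Ballot sequences with n votes each where one side never trails are Dyck words, counted by C_n; here n = 6. So R = C_6 = 132.
P − Q − R = 2674440 − 208012 − 132 = 2466296.

2466296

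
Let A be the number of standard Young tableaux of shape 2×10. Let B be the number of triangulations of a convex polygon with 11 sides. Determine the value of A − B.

By the hook-length formula (or a Dyck-path bijection), SYT of shape 2×10 number C_10. So A = C_10 = 16796.
The number of triangulations of an 11-gon is the Catalan number C_9 (index = sides − 2). So B = C_9 = 4862.
A − B = 16796 − 4862 = 11934.

11934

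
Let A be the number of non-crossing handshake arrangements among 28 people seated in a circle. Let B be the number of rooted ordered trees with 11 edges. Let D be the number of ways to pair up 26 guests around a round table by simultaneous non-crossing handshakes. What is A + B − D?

1990326

With 28 = 2·14 people, non-crossing handshake pairings are non-crossing perfect matchings on a circle, counted by C_14. So A = C_14 = 2674440.
A rooted plane tree with 11 edges has 12 nodes, and the count is C_11. So B = C_11 = 58786.
With 26 = 2·13 people, non-crossing handshake pairings are non-crossing perfect matchings on a circle, counted by C_13. So D = C_13 = 742900.
A + B − D = 2674440 + 58786 − 742900 = 1990326.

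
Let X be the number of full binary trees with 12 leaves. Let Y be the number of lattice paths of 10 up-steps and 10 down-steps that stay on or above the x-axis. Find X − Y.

41990

Full binary trees with 12 leaves have 12−1 = 11 internal nodes, so there are C_11 of them. So X = C_11 = 58786.
A Dyck path with 10 up-steps and 10 down-steps has semilength 10, so there are C_10 of them. So Y = C_10 = 16796.
X − Y = 58786 − 16796 = 41990.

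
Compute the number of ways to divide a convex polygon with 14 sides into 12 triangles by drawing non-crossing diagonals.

208012

A convex 14-gon is triangulated into 12 triangles, and the number of such triangulations is the Catalan number C_{14−2} = C_12.
C_12 = C(24,12)/13 = 2704156/13 = 208012.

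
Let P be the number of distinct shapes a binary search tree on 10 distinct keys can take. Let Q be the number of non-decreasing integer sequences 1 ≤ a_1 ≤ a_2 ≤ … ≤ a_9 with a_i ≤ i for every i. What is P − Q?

There are C_n binary search tree shapes on n keys; with n = 10 that is C_10. So P = C_10 = 16796.
Such sub-staircase sequences of length n are counted by C_n; here n = 9. So Q = C_9 = 4862.
P − Q = 16796 − 4862 = 11934.

11934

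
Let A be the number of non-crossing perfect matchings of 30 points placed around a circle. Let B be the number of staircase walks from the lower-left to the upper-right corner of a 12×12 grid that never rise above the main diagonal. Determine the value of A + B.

Non-crossing perfect matchings of 2n points on a circle are counted by C_n; with 30 points, n = 15. So A = C_15 = 9694845.
Monotone paths in an n×n grid that stay weakly below the diagonal are counted by C_n; here n = 12. So B = C_12 = 208012.
A + B = 9694845 + 208012 = 9902857.

9902857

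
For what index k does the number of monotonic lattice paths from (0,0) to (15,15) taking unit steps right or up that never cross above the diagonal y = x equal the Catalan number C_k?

15

Monotone paths in an n×n grid that stay weakly below the diagonal are counted by C_n; here n = 15.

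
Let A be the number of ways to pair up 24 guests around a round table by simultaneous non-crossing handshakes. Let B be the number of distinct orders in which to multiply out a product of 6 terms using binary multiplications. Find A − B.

207970

Non-crossing handshake pairings of 2n people are counted by C_n; 24 people gives n = 12. So A = C_12 = 208012.
Bracketing 6 factors into binary products is counted by C_{6−1} = C_5. So B = C_5 = 42.
A − B = 208012 − 42 = 207970.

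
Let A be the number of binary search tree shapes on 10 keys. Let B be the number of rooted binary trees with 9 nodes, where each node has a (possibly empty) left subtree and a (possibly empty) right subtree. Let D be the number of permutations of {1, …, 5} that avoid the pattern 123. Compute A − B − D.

Rooted binary trees with 10 nodes (each child slot possibly empty) number C_10. So A = C_10 = 16796.
There are C_n binary search tree shapes on n keys; with n = 9 that is C_9. So B = C_9 = 4862.
For any fixed pattern of length 3, the pattern-avoiding permutations of [5] number C_5. So D = C_5 = 42.
A − B − D = 16796 − 4862 − 42 = 11892.

11892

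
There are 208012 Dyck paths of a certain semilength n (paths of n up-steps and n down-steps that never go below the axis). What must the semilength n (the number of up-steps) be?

Dyck paths of semilength n are counted by C_n. The Catalan number equal to 208012 is C_12.

12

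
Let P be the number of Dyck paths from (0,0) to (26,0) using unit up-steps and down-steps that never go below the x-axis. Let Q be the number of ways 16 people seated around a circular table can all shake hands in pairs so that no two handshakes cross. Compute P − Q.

Paths of 13 up- and 13 down-steps that never dip below the axis are Dyck paths; their count is C_13. So P = C_13 = 742900.
With 16 = 2·8 people, non-crossing handshake pairings are non-crossing perfect matchings on a circle, counted by C_8. So Q = C_8 = 1430.
P − Q = 742900 − 1430 = 741470.

741470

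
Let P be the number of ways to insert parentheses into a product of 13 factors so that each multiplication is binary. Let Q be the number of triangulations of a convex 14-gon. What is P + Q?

Bracketing 13 factors into binary products is counted by C_{13−1} = C_12. So P = C_12 = 208012.
The number of triangulations of a 14-gon is the Catalan number C_12 (index = sides − 2). So Q = C_12 = 208012.
P + Q = 208012 + 208012 = 416024.

416024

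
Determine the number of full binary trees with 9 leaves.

1430

A full binary tree with L leaves has L−1 internal nodes and is counted by C_{L−1}; L = 9 gives C_8.
C_8 = C_7 · 2(2·7+1)/(7+2) = 429 · 30/9 = 1430.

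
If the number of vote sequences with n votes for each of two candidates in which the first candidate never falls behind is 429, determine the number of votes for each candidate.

7

Such ballot sequences with n votes each are counted by C_n, and C_7 = 429.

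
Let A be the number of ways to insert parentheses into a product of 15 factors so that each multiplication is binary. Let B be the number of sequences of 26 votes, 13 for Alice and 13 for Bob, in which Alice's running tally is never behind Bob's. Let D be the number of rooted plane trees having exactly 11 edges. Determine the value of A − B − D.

1872754

Ways to associate a product of 15 factors correspond to binary trees on 15 leaves, so the count is C_14. So A = C_14 = 2674440.
Ballot sequences with n votes each where one side never trails are Dyck words, counted by C_n; here n = 13. So B = C_13 = 742900.
A rooted plane tree with 11 edges has 12 nodes, and the count is C_11. So D = C_11 = 58786.
A − B − D = 2674440 − 742900 − 58786 = 1872754.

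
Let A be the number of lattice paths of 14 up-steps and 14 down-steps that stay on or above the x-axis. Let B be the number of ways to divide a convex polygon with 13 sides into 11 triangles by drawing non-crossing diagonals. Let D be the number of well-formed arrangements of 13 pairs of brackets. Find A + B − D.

Paths of 14 up- and 14 down-steps that never dip below the axis are Dyck paths; their count is C_14. So A = C_14 = 2674440.
A convex 13-gon is triangulated into 11 triangles, and the number of such triangulations is the Catalan number C_{13−2} = C_11. So B = C_11 = 58786.
A balanced arrangement of 13 bracket pairs is a Dyck word of semilength 13, so the count is C_13. So D = C_13 = 742900.
A + B − D = 2674440 + 58786 − 742900 = 1990326.

1990326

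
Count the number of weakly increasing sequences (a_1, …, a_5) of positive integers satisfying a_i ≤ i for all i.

42

Such sub-staircase sequences of length n are counted by C_n; here n = 5.
C_5 = 42.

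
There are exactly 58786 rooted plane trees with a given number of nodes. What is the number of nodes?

Rooted ordered trees on m nodes are counted by C_{m−1}. The Catalan number equal to 58786 is C_11.
So the index is 11, and the number of nodes is 11 + 1 = 12.

12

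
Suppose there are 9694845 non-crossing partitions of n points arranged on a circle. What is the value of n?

Non-crossing partitions of [n] are counted by C_n. Since C_15 = 9694845, the index is 15.

15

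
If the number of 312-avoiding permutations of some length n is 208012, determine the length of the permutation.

Permutations of [n] avoiding a fixed length-3 pattern are counted by C_n. The Catalan number equal to 208012 is C_12.

12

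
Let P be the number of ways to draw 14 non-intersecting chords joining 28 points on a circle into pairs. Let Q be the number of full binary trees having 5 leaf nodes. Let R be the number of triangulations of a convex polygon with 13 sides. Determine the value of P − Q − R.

2615640

Pairing 28 circle points by 14 non-crossing chords gives C_14 matchings. So P = C_14 = 2674440.
Full binary trees with 5 leaves have 5−1 = 4 internal nodes, so there are C_4 of them. So Q = C_4 = 14.
A convex 13-gon is triangulated into 11 triangles, and the number of such triangulations is the Catalan number C_{13−2} = C_11. So R = C_11 = 58786.
P − Q − R = 2674440 − 14 − 58786 = 2615640.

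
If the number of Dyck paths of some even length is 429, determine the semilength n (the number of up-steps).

Dyck paths of semilength n are counted by C_n. The Catalan number equal to 429 is C_7.

7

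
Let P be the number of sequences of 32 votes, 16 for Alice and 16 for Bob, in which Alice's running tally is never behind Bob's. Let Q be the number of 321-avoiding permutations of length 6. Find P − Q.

Ballot sequences with n votes each where one side never trails are Dyck words, counted by C_n; here n = 16. So P = C_16 = 35357670.
For any fixed pattern of length 3, the pattern-avoiding permutations of [6] number C_6. So Q = C_6 = 132.
P − Q = 35357670 − 132 = 35357538.

35357538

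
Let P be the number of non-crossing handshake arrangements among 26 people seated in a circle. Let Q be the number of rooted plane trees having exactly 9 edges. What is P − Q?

Non-crossing handshake pairings of 2n people are counted by C_n; 26 people gives n = 13. So P = C_13 = 742900.
A rooted plane tree with 9 edges has 10 nodes, and the count is C_9. So Q = C_9 = 4862.
P − Q = 742900 − 4862 = 738038.

738038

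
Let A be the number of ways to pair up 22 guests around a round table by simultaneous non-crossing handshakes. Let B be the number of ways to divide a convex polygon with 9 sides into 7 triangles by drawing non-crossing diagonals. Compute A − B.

With 22 = 2·11 people, non-crossing handshake pairings are non-crossing perfect matchings on a circle, counted by C_11. So A = C_11 = 58786.
A convex 9-gon is triangulated into 7 triangles, and the number of such triangulations is the Catalan number C_{9−2} = C_7. So B = C_7 = 429.
A − B = 58786 − 429 = 58357.

58357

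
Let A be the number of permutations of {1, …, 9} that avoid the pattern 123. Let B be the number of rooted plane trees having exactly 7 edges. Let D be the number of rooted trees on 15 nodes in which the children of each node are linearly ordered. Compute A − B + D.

For any fixed pattern of length 3, the pattern-avoiding permutations of [9] number C_9. So A = C_9 = 4862.
Rooted ordered trees with n edges are counted by C_n; here n = 7. So B = C_7 = 429.
Rooted ordered (plane) trees on m nodes have m−1 edges and are counted by C_{m−1}; m = 15 gives C_14. So D = C_14 = 2674440.
A − B + D = 4862 − 429 + 2674440 = 2678873.

2678873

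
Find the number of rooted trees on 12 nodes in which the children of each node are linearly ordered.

58786

A rooted plane tree on 12 nodes has 11 edges, and such trees are counted by C_11.
C_11 = C(22,11)/12 = 705432/12 = 58786.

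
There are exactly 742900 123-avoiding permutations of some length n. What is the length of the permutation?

13

Permutations of [n] avoiding a fixed length-3 pattern are counted by C_n; 742900 = C_13.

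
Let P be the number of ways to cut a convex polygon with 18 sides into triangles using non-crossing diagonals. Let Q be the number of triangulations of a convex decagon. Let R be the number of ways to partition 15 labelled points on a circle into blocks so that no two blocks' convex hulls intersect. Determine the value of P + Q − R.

25664255

A convex 18-gon is triangulated into 16 triangles, and the number of such triangulations is the Catalan number C_{18−2} = C_16. So P = C_16 = 35357670.
A convex 10-gon is triangulated into 8 triangles, and the number of such triangulations is the Catalan number C_{10−2} = C_8. So Q = C_8 = 1430.
Non-crossing partitions of an n-element set are counted by C_n; here n = 15. So R = C_15 = 9694845.
P + Q − R = 35357670 + 1430 − 9694845 = 25664255.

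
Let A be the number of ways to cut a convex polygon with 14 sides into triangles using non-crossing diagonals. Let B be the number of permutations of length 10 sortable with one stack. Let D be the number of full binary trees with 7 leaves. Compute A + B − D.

Triangulations of a convex m-gon are counted by C_{m−2}; with m = 14 this is C_12. So A = C_12 = 208012.
By Knuth's characterisation, the stack-sortable permutations of length 10 are the 231-avoiders, numbering C_10. So B = C_10 = 16796.
Full binary trees with 7 leaves have 7−1 = 6 internal nodes, so there are C_6 of them. So D = C_6 = 132.
A + B − D = 208012 + 16796 − 132 = 224676.

224676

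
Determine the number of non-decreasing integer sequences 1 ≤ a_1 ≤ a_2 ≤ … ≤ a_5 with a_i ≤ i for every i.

Weakly increasing sequences with a_i ≤ i biject with Dyck paths of semilength 5, so there are C_5.
C_5 = 42.

42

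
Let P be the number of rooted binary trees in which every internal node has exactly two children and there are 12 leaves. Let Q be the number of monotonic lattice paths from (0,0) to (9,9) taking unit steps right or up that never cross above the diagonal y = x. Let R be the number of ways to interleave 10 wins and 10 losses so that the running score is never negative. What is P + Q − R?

A full binary tree with L leaves has L−1 internal nodes and is counted by C_{L−1}; L = 12 gives C_11. So P = C_11 = 58786.
Monotone paths in an n×n grid that stay weakly below the diagonal are counted by C_n; here n = 9. So Q = C_9 = 4862.
Ballot sequences with n votes each where one side never trails are Dyck words, counted by C_n; here n = 10. So R = C_10 = 16796.
P + Q − R = 58786 + 4862 − 16796 = 46852.

46852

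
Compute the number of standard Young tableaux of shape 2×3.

5

By the hook-length formula (or a Dyck-path bijection), SYT of shape 2×3 number C_3.
C_3 = C(6,3)/4 = 20/4 = 5.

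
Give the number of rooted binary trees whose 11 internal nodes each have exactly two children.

The number of full binary trees on 11 internal nodes is the Catalan number C_11.
C_11 = C(22,11)/12 = 705432/12 = 58786.

58786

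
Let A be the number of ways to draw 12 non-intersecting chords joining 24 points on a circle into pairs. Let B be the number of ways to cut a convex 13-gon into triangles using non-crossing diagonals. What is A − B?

149226

Non-crossing perfect matchings of 2n points on a circle are counted by C_n; with 24 points, n = 12. So A = C_12 = 208012.
A convex 13-gon is triangulated into 11 triangles, and the number of such triangulations is the Catalan number C_{13−2} = C_11. So B = C_11 = 58786.
A − B = 208012 − 58786 = 149226.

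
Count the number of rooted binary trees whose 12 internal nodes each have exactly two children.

The number of full binary trees on 12 internal nodes is the Catalan number C_12.
C_12 = C_11 · 2(2·11+1)/(11+2) = 58786 · 46/13 = 208012.

208012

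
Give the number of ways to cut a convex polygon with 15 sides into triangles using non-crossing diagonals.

Triangulations of a convex m-gon are counted by C_{m−2}; with m = 15 this is C_13.
C_13 = C(26,13)/14 = 10400600/14 = 742900.

742900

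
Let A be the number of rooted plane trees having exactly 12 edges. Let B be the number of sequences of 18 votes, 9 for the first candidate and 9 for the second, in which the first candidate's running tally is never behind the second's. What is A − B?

203150

Rooted ordered trees with n edges are counted by C_n; here n = 12. So A = C_12 = 208012.
Ballot sequences with n votes each where one side never trails are Dyck words, counted by C_n; here n = 9. So B = C_9 = 4862.
A − B = 208012 − 4862 = 203150.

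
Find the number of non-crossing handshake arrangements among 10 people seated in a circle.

42

With 10 = 2·5 people, non-crossing handshake pairings are non-crossing perfect matchings on a circle, counted by C_5.
C_5 = C(10,5)/6 = 252/6 = 42.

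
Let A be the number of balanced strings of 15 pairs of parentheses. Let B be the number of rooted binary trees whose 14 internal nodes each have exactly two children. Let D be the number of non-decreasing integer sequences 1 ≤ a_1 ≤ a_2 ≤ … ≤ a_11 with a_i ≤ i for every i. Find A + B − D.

12310499

A balanced arrangement of 15 bracket pairs is a Dyck word of semilength 15, so the count is C_15. So A = C_15 = 9694845.
The number of full binary trees on 14 internal nodes is the Catalan number C_14. So B = C_14 = 2674440.
Weakly increasing sequences with a_i ≤ i biject with Dyck paths of semilength 11, so there are C_11. So D = C_11 = 58786.
A + B − D = 9694845 + 2674440 − 58786 = 12310499.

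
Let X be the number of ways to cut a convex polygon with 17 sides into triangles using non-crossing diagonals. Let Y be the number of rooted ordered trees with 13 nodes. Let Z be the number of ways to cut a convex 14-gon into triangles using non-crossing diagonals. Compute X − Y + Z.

Triangulations of a convex m-gon are counted by C_{m−2}; with m = 17 this is C_15. So X = C_15 = 9694845.
Rooted ordered (plane) trees on m nodes have m−1 edges and are counted by C_{m−1}; m = 13 gives C_12. So Y = C_12 = 208012.
A convex 14-gon is triangulated into 12 triangles, and the number of such triangulations is the Catalan number C_{14−2} = C_12. So Z = C_12 = 208012.
X − Y + Z = 9694845 − 208012 + 208012 = 9694845.

9694845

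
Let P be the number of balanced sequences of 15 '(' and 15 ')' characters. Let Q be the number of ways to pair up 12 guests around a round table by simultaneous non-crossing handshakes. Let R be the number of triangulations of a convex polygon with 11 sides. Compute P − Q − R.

With 15 pairs the number of balanced bracket strings is the Catalan number C_15. So P = C_15 = 9694845.
With 12 = 2·6 people, non-crossing handshake pairings are non-crossing perfect matchings on a circle, counted by C_6. So Q = C_6 = 132.
A convex 11-gon is triangulated into 9 triangles, and the number of such triangulations is the Catalan number C_{11−2} = C_9. So R = C_9 = 4862.
P − Q − R = 9694845 − 132 − 4862 = 9689851.

9689851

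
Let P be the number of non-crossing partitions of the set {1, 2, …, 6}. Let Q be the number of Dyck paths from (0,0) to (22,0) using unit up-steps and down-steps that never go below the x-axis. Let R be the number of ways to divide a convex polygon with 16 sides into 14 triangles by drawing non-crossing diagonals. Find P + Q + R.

2733358

Non-crossing partitions of an n-element set are counted by C_n; here n = 6. So P = C_6 = 132.
Dyck paths of semilength n (length 2n) are counted by C_n; here n = 11. So Q = C_11 = 58786.
Triangulations of a convex m-gon are counted by C_{m−2}; with m = 16 this is C_14. So R = C_14 = 2674440.
P + Q + R = 132 + 58786 + 2674440 = 2733358.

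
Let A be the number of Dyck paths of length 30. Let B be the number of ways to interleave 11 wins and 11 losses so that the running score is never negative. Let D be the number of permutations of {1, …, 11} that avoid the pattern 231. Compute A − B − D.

9577273

Paths of 15 up- and 15 down-steps that never dip below the axis are Dyck paths; their count is C_15. So A = C_15 = 9694845.
Reading a vote for the leader as '(' and for the other as ')' turns such a sequence into a balanced string of 11 pairs, so the count is C_11. So B = C_11 = 58786.
For any fixed pattern of length 3, the pattern-avoiding permutations of [11] number C_11. So D = C_11 = 58786.
A − B − D = 9694845 − 58786 − 58786 = 9577273.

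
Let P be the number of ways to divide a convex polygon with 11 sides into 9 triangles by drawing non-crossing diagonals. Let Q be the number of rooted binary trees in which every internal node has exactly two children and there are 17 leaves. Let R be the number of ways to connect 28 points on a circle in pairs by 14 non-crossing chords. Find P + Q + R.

38036972

Triangulations of a convex m-gon are counted by C_{m−2}; with m = 11 this is C_9. So P = C_9 = 4862.
A full binary tree with L leaves has L−1 internal nodes and is counted by C_{L−1}; L = 17 gives C_16. So Q = C_16 = 35357670.
Pairing 28 circle points by 14 non-crossing chords gives C_14 matchings. So R = C_14 = 2674440.
P + Q + R = 4862 + 35357670 + 2674440 = 38036972.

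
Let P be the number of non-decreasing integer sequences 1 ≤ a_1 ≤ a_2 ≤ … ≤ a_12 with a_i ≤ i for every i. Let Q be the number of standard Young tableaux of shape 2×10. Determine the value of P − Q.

191216

Weakly increasing sequences with a_i ≤ i biject with Dyck paths of semilength 12, so there are C_12. So P = C_12 = 208012.
Standard Young tableaux of shape 2×n are counted by C_n; here n = 10. So Q = C_10 = 16796.
P − Q = 208012 − 16796 = 191216.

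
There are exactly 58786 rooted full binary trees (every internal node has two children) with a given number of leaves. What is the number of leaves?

12

Full binary trees with L leaves are counted by C_{L−1}, and C_11 = 58786.
So the index is 11, and the number of leaves is 11 + 1 = 12.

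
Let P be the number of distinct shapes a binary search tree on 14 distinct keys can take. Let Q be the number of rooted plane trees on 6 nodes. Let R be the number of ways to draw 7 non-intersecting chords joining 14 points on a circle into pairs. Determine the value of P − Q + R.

Rooted binary trees with 14 nodes (each child slot possibly empty) number C_14. So P = C_14 = 2674440.
A rooted plane tree on 6 nodes has 5 edges, and such trees are counted by C_5. So Q = C_5 = 42.
Non-crossing perfect matchings of 2n points on a circle are counted by C_n; with 14 points, n = 7. So R = C_7 = 429.
P − Q + R = 2674440 − 42 + 429 = 2674827.

2674827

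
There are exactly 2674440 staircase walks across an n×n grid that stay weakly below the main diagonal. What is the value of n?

14

Such diagonal-avoiding paths in an n×n grid are counted by C_n; 2674440 = C_14.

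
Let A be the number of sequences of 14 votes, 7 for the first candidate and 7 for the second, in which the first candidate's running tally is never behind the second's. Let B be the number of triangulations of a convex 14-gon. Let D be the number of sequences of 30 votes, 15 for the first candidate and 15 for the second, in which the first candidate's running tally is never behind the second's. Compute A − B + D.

Reading a vote for the leader as '(' and for the other as ')' turns such a sequence into a balanced string of 7 pairs, so the count is C_7. So A = C_7 = 429.
Triangulations of a convex m-gon are counted by C_{m−2}; with m = 14 this is C_12. So B = C_12 = 208012.
Reading a vote for the leader as '(' and for the other as ')' turns such a sequence into a balanced string of 15 pairs, so the count is C_15. So D = C_15 = 9694845.
A − B + D = 429 − 208012 + 9694845 = 9487262.

9487262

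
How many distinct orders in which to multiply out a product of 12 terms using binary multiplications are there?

Ways to associate a product of 12 factors correspond to binary trees on 12 leaves, so the count is C_11.
C_11 = C(22,11)/12 = 705432/12 = 58786.

58786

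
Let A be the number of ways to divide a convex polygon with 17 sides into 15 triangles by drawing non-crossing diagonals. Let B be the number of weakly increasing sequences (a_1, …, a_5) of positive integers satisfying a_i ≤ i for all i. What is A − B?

A convex 17-gon is triangulated into 15 triangles, and the number of such triangulations is the Catalan number C_{17−2} = C_15. So A = C_15 = 9694845.
Such sub-staircase sequences of length n are counted by C_n; here n = 5. So B = C_5 = 42.
A − B = 9694845 − 42 = 9694803.

9694803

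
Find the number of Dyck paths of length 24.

A Dyck path with 12 up-steps and 12 down-steps has semilength 12, so there are C_12 of them.
C_12 = C(24,12)/13 = 2704156/13 = 208012.

208012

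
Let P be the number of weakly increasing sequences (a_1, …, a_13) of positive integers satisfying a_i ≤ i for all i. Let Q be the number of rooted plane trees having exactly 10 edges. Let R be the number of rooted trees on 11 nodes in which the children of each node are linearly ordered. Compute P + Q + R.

776492

Such sub-staircase sequences of length n are counted by C_n; here n = 13. So P = C_13 = 742900.
Rooted ordered trees with n edges are counted by C_n; here n = 10. So Q = C_10 = 16796.
A rooted plane tree on 11 nodes has 10 edges, and such trees are counted by C_10. So R = C_10 = 16796.
P + Q + R = 742900 + 16796 + 16796 = 776492.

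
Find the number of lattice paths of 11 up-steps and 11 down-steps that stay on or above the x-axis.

Paths of 11 up- and 11 down-steps that never dip below the axis are Dyck paths; their count is C_11.
C_11 = C_10 · 2(2·10+1)/(10+2) = 16796 · 42/12 = 58786.

58786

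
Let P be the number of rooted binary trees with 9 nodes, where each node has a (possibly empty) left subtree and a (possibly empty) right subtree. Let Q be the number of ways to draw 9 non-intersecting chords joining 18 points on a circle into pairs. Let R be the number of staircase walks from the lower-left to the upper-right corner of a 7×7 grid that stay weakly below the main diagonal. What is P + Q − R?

9295

Rooted binary trees with 9 nodes (each child slot possibly empty) number C_9. So P = C_9 = 4862.
Pairing 18 circle points by 9 non-crossing chords gives C_9 matchings. So Q = C_9 = 4862.
Sub-diagonal monotone paths from (0,0) to (7,7) biject with Dyck paths of semilength 7, giving C_7. So R = C_7 = 429.
P + Q − R = 4862 + 4862 − 429 = 9295.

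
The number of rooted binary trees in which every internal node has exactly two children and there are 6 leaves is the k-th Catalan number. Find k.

A full binary tree with L leaves has L−1 internal nodes and is counted by C_{L−1}; L = 6 gives C_5.

5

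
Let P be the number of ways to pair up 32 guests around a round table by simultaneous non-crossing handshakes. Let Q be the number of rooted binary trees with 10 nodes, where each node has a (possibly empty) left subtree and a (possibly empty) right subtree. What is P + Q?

Non-crossing handshake pairings of 2n people are counted by C_n; 32 people gives n = 16. So P = C_16 = 35357670.
Binary trees (left/right distinguished) on n nodes are counted by C_n; here n = 10. So Q = C_10 = 16796.
P + Q = 35357670 + 16796 = 35374466.

35374466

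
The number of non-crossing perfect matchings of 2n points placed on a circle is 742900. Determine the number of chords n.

Non-crossing pairings of 2n points on a circle are counted by C_n. The Catalan number equal to 742900 is C_13.

13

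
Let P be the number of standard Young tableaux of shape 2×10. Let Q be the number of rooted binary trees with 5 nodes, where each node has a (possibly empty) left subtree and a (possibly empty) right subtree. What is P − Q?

Standard Young tableaux of shape 2×n are counted by C_n; here n = 10. So P = C_10 = 16796.
Rooted binary trees with 5 nodes (each child slot possibly empty) number C_5. So Q = C_5 = 42.
P − Q = 16796 − 42 = 16754.

16754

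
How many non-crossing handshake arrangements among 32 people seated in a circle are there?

35357670

With 32 = 2·16 people, non-crossing handshake pairings are non-crossing perfect matchings on a circle, counted by C_16.
C_16 = C(32,16)/17 = 601080390/17 = 35357670.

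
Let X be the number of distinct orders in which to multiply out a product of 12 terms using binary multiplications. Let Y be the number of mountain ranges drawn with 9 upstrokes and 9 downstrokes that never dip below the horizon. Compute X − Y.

53924

Parenthesizations of m factors correspond to full binary trees with m leaves, counted by C_{m−1}; m = 12 gives C_11. So X = C_11 = 58786.
Dyck paths of semilength n (length 2n) are counted by C_n; here n = 9. So Y = C_9 = 4862.
X − Y = 58786 − 4862 = 53924.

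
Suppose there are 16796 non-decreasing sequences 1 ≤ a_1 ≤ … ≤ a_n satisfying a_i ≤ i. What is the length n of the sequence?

Such sub-staircase sequences of length n are counted by C_n; 16796 = C_10.

10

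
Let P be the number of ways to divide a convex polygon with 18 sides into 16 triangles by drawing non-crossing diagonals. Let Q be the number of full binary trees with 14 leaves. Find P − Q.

34614770

The number of triangulations of an 18-gon is the Catalan number C_16 (index = sides − 2). So P = C_16 = 35357670.
Full binary trees with 14 leaves have 14−1 = 13 internal nodes, so there are C_13 of them. So Q = C_13 = 742900.
P − Q = 35357670 − 742900 = 34614770.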